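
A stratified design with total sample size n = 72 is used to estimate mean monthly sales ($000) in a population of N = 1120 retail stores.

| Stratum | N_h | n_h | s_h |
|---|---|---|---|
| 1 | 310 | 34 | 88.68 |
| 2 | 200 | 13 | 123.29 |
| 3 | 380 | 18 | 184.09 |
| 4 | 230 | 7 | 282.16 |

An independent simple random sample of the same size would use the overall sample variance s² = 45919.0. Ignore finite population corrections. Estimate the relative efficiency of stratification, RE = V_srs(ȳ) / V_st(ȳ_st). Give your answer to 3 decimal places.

V̂(ȳ_st) = Σ W_h² s_h²/n_h, with W_h = N_h/N and N = 1120:
  stratum 1: (310/1120)²·88.68²/34 = 17.7198
  stratum 2: (200/1120)²·123.29²/13 = 37.2852
  stratum 3: (380/1120)²·184.09²/18 = 216.73
  stratum 4: (230/1120)²·282.16²/7 = 479.637
V_st = 751.372
V_srs = s²/n = 45919.0/72 = 637.764
Relative efficiency = V_srs / V_st = 637.764/751.372 = 0.8488

RE ≈ 0.849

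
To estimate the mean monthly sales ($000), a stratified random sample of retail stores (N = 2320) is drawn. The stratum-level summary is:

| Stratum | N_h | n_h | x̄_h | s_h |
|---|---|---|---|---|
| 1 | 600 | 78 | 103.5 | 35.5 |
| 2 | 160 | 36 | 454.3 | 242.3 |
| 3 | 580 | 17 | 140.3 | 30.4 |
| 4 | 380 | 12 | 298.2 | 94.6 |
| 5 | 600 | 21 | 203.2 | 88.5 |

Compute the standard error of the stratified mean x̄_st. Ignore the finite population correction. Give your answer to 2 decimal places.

SE(x̄_st) ≈ 7.56

V̂(x̄_st) = Σ W_h² s_h²/n_h, with W_h = N_h/N and N = 2320:
  stratum 1: (600/2320)²·35.5²/78 = 1.08066
  stratum 2: (160/2320)²·242.3²/36 = 7.75655
  stratum 3: (580/2320)²·30.4²/17 = 3.39765
  stratum 4: (380/2320)²·94.6²/12 = 20.0075
  stratum 5: (600/2320)²·88.5²/21 = 24.9456
V̂(x̄_st) = 57.1879
SE(x̄_st) = √57.1879 = 7.56227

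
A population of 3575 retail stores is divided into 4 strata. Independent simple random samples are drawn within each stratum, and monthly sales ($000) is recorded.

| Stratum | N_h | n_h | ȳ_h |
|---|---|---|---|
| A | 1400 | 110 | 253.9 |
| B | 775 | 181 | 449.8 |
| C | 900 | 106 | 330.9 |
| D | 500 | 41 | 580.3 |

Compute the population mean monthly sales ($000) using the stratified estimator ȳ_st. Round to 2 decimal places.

ȳ_st ≈ 361.40

N = Σ N_h = 3575. Stratum weights W_h = N_h/N.
ȳ_st = (1400·253.9 + 775·449.8 + 900·330.9 + 500·580.3) / 3575 = 361.4028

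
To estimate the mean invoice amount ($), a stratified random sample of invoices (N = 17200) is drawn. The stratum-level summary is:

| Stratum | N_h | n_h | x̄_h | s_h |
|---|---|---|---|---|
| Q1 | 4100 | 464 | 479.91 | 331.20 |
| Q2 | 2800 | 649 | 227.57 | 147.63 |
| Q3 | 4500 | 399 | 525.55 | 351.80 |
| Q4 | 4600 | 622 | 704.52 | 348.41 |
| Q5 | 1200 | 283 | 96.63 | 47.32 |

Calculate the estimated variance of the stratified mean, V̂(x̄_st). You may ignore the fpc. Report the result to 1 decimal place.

V̂(x̄_st) = Σ W_h² s_h²/n_h, with W_h = N_h/N and N = 17200:
  stratum Q1: (4100/17200)²·331.20²/464 = 13.433
  stratum Q2: (2800/17200)²·147.63²/649 = 0.889946
  stratum Q3: (4500/17200)²·351.80²/399 = 21.2318
  stratum Q4: (4600/17200)²·348.41²/622 = 13.9588
  stratum Q5: (1200/17200)²·47.32²/283 = 0.0385131
V̂(x̄_st) = 49.5521

V̂(x̄_st) ≈ 49.6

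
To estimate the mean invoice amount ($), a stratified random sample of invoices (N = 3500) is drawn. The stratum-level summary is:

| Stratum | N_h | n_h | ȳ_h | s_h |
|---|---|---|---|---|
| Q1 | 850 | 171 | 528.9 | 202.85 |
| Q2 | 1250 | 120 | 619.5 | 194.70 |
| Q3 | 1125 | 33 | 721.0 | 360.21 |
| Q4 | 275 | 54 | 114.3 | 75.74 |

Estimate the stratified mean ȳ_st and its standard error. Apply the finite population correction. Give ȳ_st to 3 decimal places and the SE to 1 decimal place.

ȳ_st = Σ W_h ȳ_h = (850·528.9 + 1250·619.5 + 1125·721.0 + 275·114.3)/3500 = 590.42786
V̂(ȳ_st) = Σ W_h² (1 − n_h/N_h) s_h²/n_h, with W_h = N_h/N and N = 3500:
  stratum Q1: (850/3500)²·(1 − 171/850)·202.85²/171 = 11.3372
  stratum Q2: (1250/3500)²·(1 − 120/1250)·194.70²/120 = 36.4253
  stratum Q3: (1125/3500)²·(1 − 33/1125)·360.21²/33 = 394.309
  stratum Q4: (275/3500)²·(1 − 54/275)·75.74²/54 = 0.527043
V̂(ȳ_st) = 442.599
SE(ȳ_st) = √442.599 = 21.038

ȳ_st ≈ 590.428, SE ≈ 21.0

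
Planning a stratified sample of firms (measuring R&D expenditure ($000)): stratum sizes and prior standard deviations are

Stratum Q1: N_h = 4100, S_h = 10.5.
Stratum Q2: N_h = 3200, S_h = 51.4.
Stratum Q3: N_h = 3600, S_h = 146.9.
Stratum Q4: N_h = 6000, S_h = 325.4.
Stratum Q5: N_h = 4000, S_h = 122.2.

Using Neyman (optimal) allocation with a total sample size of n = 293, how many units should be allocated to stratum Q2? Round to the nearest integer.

Neyman allocation: n_h = n · N_h S_h / Σ N_i S_i, with n = 293.
  stratum Q1: N_h·S_h = 4100·10.5 = 43050.00
  stratum Q2: N_h·S_h = 3200·51.4 = 164480.00
  stratum Q3: N_h·S_h = 3600·146.9 = 528840.00
  stratum Q4: N_h·S_h = 6000·325.4 = 1952400.00
  stratum Q5: N_h·S_h = 4000·122.2 = 488800.00
Σ N_h S_h = 3177570.00
n for stratum Q2 = 293·164480.00/3177570.00 = 15.167 → 15

15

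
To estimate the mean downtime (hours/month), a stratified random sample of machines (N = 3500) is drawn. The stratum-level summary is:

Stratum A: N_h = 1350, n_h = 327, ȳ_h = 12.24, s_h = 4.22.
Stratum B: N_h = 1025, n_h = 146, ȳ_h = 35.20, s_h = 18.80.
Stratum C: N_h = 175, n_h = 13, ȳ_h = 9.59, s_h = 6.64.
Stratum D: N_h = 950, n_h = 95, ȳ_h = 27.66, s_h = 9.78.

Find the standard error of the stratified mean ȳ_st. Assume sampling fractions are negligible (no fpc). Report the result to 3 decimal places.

SE(ȳ_st) ≈ 0.546

V̂(ȳ_st) = Σ W_h² s_h²/n_h, with W_h = N_h/N and N = 3500:
  stratum A: (1350/3500)²·4.22²/327 = 0.00810231
  stratum B: (1025/3500)²·18.80²/146 = 0.207623
  stratum C: (175/3500)²·6.64²/13 = 0.00847877
  stratum D: (950/3500)²·9.78²/95 = 0.0741763
V̂(ȳ_st) = 0.29838
SE(ȳ_st) = √0.29838 = 0.546242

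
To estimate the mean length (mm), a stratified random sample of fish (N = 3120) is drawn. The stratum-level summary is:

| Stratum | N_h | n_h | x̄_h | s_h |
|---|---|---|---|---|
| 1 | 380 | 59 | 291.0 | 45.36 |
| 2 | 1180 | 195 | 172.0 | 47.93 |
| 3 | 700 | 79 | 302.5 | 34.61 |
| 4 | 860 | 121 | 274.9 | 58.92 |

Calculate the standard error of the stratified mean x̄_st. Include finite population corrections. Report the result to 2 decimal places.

V̂(x̄_st) = Σ W_h² (1 − n_h/N_h) s_h²/n_h, with W_h = N_h/N and N = 3120:
  stratum 1: (380/3120)²·(1 − 59/380)·45.36²/59 = 0.436992
  stratum 2: (1180/3120)²·(1 − 195/1180)·47.93²/195 = 1.40666
  stratum 3: (700/3120)²·(1 − 79/700)·34.61²/79 = 0.677106
  stratum 4: (860/3120)²·(1 − 121/860)·58.92²/121 = 1.87316
V̂(x̄_st) = 4.39391
SE(x̄_st) = √4.39391 = 2.09617

SE(x̄_st) ≈ 2.10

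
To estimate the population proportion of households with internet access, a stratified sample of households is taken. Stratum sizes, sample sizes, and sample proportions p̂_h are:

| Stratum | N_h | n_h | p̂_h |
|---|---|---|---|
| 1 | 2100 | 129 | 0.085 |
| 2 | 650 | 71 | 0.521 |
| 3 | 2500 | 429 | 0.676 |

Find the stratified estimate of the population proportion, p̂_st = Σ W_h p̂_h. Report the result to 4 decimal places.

N = 5250; stratum weights W_h = N_h/N.
p̂_st = Σ W_h p̂_h = (2100·0.085 + 650·0.521 + 2500·0.676)/5250 = 0.42041

p̂_st ≈ 0.4204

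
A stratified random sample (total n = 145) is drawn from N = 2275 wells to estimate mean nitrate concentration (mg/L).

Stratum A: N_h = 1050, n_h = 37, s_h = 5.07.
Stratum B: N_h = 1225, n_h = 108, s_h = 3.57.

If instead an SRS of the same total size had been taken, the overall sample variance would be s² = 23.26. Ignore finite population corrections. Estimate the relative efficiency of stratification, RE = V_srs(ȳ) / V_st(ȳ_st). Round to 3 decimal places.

V̂(ȳ_st) = Σ W_h² s_h²/n_h, with W_h = N_h/N and N = 2275:
  stratum A: (1050/2275)²·5.07²/37 = 0.147989
  stratum B: (1225/2275)²·3.57²/108 = 0.0342154
V_st = 0.182205
V_srs = s²/n = 23.26/145 = 0.160414
Relative efficiency = V_srs / V_st = 0.160414/0.182205 = 0.8804

RE ≈ 0.880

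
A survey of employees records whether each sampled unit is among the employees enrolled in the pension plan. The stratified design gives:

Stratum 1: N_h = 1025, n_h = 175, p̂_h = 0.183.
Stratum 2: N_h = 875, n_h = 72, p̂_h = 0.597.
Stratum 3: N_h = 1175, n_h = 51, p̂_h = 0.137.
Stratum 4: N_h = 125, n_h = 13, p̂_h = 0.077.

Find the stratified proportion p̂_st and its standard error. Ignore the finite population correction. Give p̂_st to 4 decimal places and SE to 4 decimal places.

p̂_st ≈ 0.2752, SE ≈ 0.0259

N = 3200; stratum weights W_h = N_h/N.
p̂_st = Σ W_h p̂_h = (1025·0.183 + 875·0.597 + 1175·0.137 + 125·0.077)/3200 = 0.27517
V̂(p̂_st) = Σ W_h² p̂_h(1−p̂_h)/(n_h−1):
  stratum 1: (1025/3200)²·0.183·0.817/174 = 8.816e-05
  stratum 2: (875/3200)²·0.597·0.403/71 = 0.000253359
  stratum 3: (1175/3200)²·0.137·0.863/50 = 0.000318814
  stratum 4: (125/3200)²·0.077·0.923/12 = 9.03714e-06
V̂(p̂_st) = 0.00066937; SE = √V̂ = 0.0258722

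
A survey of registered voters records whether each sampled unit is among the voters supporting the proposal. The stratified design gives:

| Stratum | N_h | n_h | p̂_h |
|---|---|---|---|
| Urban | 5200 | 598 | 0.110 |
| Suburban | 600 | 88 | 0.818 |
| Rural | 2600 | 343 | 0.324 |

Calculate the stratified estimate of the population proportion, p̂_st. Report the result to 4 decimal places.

p̂_st ≈ 0.2268

N = 8400; stratum weights W_h = N_h/N.
p̂_st = Σ W_h p̂_h = (5200·0.110 + 600·0.818 + 2600·0.324)/8400 = 0.22681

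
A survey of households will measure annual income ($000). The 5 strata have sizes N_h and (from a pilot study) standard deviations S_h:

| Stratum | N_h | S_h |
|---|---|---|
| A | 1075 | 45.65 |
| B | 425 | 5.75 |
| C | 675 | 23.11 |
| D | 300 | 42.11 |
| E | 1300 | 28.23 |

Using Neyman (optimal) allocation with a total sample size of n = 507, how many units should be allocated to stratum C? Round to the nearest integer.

68

Neyman allocation: n_h = n · N_h S_h / Σ N_i S_i, with n = 507.
  stratum A: N_h·S_h = 1075·45.65 = 49073.75
  stratum B: N_h·S_h = 425·5.75 = 2443.75
  stratum C: N_h·S_h = 675·23.11 = 15599.25
  stratum D: N_h·S_h = 300·42.11 = 12633.00
  stratum E: N_h·S_h = 1300·28.23 = 36699.00
Σ N_h S_h = 116448.75
n for stratum C = 507·15599.25/116448.75 = 67.917 → 68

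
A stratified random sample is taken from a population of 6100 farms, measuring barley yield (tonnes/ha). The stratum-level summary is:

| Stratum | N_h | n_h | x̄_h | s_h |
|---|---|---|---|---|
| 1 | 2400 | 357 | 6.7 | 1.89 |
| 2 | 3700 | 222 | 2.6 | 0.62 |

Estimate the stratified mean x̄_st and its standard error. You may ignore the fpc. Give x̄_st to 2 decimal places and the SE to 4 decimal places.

x̄_st ≈ 4.21, SE ≈ 0.0468

x̄_st = Σ W_h x̄_h = (2400·6.7 + 3700·2.6)/6100 = 4.21311
V̂(x̄_st) = Σ W_h² s_h²/n_h, with W_h = N_h/N and N = 6100:
  stratum 1: (2400/6100)²·1.89²/357 = 0.00154888
  stratum 2: (3700/6100)²·0.62²/222 = 0.000637051
V̂(x̄_st) = 0.00218593
SE(x̄_st) = √0.00218593 = 0.046754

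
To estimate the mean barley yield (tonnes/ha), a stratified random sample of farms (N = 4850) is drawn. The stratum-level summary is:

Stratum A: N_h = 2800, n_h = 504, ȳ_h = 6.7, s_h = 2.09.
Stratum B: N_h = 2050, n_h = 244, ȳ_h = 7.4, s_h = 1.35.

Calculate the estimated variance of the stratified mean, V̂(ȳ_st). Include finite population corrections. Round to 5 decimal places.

V̂(ȳ_st) = Σ W_h² (1 − n_h/N_h) s_h²/n_h, with W_h = N_h/N and N = 4850:
  stratum A: (2800/4850)²·(1 − 504/2800)·2.09²/504 = 0.00236869
  stratum B: (2050/4850)²·(1 − 244/2050)·1.35²/244 = 0.00117562
V̂(ȳ_st) = 0.00354431

V̂(ȳ_st) ≈ 0.00354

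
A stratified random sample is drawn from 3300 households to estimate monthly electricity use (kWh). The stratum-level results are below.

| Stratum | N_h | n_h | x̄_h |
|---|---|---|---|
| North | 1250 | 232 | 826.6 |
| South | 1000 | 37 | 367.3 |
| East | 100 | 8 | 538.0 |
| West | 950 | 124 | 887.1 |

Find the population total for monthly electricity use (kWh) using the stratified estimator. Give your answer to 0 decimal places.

τ̂_st ≈ 2297095

τ̂_st = Σ N_h x̄_h = 1250·826.6 + 1000·367.3 + 100·538.0 + 950·887.1 = 2297095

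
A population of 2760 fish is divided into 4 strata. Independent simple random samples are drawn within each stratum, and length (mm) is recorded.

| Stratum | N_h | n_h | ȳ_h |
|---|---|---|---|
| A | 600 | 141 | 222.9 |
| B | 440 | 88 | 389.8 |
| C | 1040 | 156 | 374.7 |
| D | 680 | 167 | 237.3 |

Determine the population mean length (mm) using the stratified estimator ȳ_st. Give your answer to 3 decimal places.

ȳ_st ≈ 310.255

N = Σ N_h = 2760. Stratum weights W_h = N_h/N.
ȳ_st = (600·222.9 + 440·389.8 + 1040·374.7 + 680·237.3) / 2760 = 310.25507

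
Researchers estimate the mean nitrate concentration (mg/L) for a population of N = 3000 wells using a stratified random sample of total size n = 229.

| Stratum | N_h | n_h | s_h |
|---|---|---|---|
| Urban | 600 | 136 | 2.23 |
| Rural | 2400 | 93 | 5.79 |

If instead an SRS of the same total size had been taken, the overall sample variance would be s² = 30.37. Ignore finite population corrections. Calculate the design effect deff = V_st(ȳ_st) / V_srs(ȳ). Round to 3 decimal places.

deff ≈ 1.751

V̂(ȳ_st) = Σ W_h² s_h²/n_h, with W_h = N_h/N and N = 3000:
  stratum Urban: (600/3000)²·2.23²/136 = 0.00146262
  stratum Rural: (2400/3000)²·5.79²/93 = 0.230703
V_st = 0.232166
V_srs = s²/n = 30.37/229 = 0.13262
deff = V_st / V_srs = 0.232166/0.13262 = 1.7506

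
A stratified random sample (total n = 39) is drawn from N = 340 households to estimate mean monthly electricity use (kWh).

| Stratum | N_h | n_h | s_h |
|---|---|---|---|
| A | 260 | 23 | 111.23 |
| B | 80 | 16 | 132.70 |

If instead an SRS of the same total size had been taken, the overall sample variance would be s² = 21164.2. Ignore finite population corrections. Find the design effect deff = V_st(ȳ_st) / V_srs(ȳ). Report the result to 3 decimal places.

deff ≈ 0.692

V̂(ȳ_st) = Σ W_h² s_h²/n_h, with W_h = N_h/N and N = 340:
  stratum A: (260/340)²·111.23²/23 = 314.561
  stratum B: (80/340)²·132.70²/16 = 60.9318
V_st = 375.493
V_srs = s²/n = 21164.2/39 = 542.672
deff = V_st / V_srs = 375.493/542.672 = 0.6919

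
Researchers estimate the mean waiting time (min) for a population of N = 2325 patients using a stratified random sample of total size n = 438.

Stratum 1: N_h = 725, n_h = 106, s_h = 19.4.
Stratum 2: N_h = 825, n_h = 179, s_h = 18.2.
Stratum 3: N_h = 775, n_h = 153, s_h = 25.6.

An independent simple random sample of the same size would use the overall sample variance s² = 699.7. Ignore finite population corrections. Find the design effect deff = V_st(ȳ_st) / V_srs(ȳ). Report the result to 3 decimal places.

deff ≈ 0.660

V̂(ȳ_st) = Σ W_h² s_h²/n_h, with W_h = N_h/N and N = 2325:
  stratum 1: (725/2325)²·19.4²/106 = 0.345245
  stratum 2: (825/2325)²·18.2²/179 = 0.232998
  stratum 3: (775/2325)²·25.6²/153 = 0.475933
V_st = 1.05418
V_srs = s²/n = 699.7/438 = 1.59749
deff = V_st / V_srs = 1.05418/1.59749 = 0.6599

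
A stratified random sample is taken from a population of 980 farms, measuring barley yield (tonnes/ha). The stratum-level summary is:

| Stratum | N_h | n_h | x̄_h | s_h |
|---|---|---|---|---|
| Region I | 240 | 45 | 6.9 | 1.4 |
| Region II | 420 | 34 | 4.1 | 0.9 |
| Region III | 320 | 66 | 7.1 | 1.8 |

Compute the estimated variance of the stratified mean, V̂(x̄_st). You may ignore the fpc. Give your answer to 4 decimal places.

V̂(x̄_st) = Σ W_h² s_h²/n_h, with W_h = N_h/N and N = 980:
  stratum Region I: (240/980)²·1.4²/45 = 0.00261224
  stratum Region II: (420/980)²·0.9²/34 = 0.00437575
  stratum Region III: (320/980)²·1.8²/66 = 0.00523418
V̂(x̄_st) = 0.0122222

V̂(x̄_st) ≈ 0.0122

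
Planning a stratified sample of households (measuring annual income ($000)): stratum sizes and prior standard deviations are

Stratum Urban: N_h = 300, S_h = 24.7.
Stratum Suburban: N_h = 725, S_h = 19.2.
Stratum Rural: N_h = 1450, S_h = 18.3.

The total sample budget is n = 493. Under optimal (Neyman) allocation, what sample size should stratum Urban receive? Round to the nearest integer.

Neyman allocation: n_h = n · N_h S_h / Σ N_i S_i, with n = 493.
  stratum Urban: N_h·S_h = 300·24.7 = 7410.00
  stratum Suburban: N_h·S_h = 725·19.2 = 13920.00
  stratum Rural: N_h·S_h = 1450·18.3 = 26535.00
Σ N_h S_h = 47865.00
n for stratum Urban = 493·7410.00/47865.00 = 76.322 → 76

76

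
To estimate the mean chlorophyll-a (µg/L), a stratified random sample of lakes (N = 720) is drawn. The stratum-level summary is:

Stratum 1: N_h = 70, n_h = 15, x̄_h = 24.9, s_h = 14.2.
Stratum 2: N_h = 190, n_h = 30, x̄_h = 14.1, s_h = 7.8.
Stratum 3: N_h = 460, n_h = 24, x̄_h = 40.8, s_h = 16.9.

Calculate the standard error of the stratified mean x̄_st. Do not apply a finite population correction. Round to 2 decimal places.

SE(x̄_st) ≈ 2.26

V̂(x̄_st) = Σ W_h² s_h²/n_h, with W_h = N_h/N and N = 720:
  stratum 1: (70/720)²·14.2²/15 = 0.127062
  stratum 2: (190/720)²·7.8²/30 = 0.141225
  stratum 3: (460/720)²·16.9²/24 = 4.8575
V̂(x̄_st) = 5.12579
SE(x̄_st) = √5.12579 = 2.26402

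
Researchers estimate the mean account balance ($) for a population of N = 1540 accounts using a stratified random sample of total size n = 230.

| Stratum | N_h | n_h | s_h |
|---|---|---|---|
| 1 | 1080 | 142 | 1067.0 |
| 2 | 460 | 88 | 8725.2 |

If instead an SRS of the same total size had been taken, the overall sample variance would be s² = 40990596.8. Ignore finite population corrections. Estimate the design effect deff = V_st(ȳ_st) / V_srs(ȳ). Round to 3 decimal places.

V̂(ȳ_st) = Σ W_h² s_h²/n_h, with W_h = N_h/N and N = 1540:
  stratum 1: (1080/1540)²·1067.0²/142 = 3943.18
  stratum 2: (460/1540)²·8725.2²/88 = 77186.7
V_st = 81129.9
V_srs = s²/n = 40990596.8/230 = 178220
deff = V_st / V_srs = 81129.9/178220 = 0.4552

deff ≈ 0.455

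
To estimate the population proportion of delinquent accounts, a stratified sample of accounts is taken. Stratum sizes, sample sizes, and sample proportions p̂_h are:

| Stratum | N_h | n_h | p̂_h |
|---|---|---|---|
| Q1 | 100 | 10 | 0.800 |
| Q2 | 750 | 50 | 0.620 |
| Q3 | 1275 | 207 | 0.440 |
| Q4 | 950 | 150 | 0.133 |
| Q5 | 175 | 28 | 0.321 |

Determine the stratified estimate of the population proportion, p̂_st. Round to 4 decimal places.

p̂_st ≈ 0.3965

N = 3250; stratum weights W_h = N_h/N.
p̂_st = Σ W_h p̂_h = (100·0.800 + 750·0.620 + 1275·0.440 + 950·0.133 + 175·0.321)/3250 = 0.39647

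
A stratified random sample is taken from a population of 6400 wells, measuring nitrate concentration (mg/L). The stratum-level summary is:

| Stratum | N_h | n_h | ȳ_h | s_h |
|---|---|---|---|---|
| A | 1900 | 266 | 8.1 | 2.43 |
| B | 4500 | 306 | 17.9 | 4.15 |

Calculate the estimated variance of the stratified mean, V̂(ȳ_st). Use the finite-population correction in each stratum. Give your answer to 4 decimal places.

V̂(ȳ_st) = Σ W_h² (1 − n_h/N_h) s_h²/n_h, with W_h = N_h/N and N = 6400:
  stratum A: (1900/6400)²·(1 − 266/1900)·2.43²/266 = 0.00168258
  stratum B: (4500/6400)²·(1 − 306/4500)·4.15²/306 = 0.0259332
V̂(ȳ_st) = 0.0276158

V̂(ȳ_st) ≈ 0.0276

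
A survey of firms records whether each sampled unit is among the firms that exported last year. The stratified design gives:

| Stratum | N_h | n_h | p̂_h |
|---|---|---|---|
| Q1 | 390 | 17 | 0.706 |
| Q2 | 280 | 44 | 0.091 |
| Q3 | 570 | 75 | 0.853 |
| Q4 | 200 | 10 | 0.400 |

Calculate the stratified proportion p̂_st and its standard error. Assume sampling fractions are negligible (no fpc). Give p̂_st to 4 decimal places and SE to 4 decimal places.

N = 1440; stratum weights W_h = N_h/N.
p̂_st = Σ W_h p̂_h = (390·0.706 + 280·0.091 + 570·0.853 + 200·0.400)/1440 = 0.60210
V̂(p̂_st) = Σ W_h² p̂_h(1−p̂_h)/(n_h−1):
  stratum Q1: (390/1440)²·0.706·0.294/16 = 0.00095156
  stratum Q2: (280/1440)²·0.091·0.909/43 = 7.27324e-05
  stratum Q3: (570/1440)²·0.853·0.147/74 = 0.000265497
  stratum Q4: (200/1440)²·0.400·0.600/9 = 0.000514403
V̂(p̂_st) = 0.00180419; SE = √V̂ = 0.0424758

p̂_st ≈ 0.6021, SE ≈ 0.0425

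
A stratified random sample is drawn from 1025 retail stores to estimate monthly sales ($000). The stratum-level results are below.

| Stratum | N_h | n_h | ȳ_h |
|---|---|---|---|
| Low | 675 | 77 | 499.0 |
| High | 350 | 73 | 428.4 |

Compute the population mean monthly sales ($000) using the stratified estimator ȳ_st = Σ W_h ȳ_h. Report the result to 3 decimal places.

N = Σ N_h = 1025. Stratum weights W_h = N_h/N.
ȳ_st = (675·499.0 + 350·428.4) / 1025 = 474.89268

ȳ_st ≈ 474.893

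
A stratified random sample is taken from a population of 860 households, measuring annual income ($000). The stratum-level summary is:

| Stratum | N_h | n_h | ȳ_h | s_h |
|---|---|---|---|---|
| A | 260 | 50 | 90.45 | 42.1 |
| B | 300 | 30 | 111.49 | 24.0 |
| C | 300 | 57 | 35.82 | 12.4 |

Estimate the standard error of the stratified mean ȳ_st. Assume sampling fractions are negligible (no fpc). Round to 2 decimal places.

V̂(ȳ_st) = Σ W_h² s_h²/n_h, with W_h = N_h/N and N = 860:
  stratum A: (260/860)²·42.1²/50 = 3.23999
  stratum B: (300/860)²·24.0²/30 = 2.3364
  stratum C: (300/860)²·12.4²/57 = 0.328257
V̂(ȳ_st) = 5.90465
SE(ȳ_st) = √5.90465 = 2.42995

SE(ȳ_st) ≈ 2.43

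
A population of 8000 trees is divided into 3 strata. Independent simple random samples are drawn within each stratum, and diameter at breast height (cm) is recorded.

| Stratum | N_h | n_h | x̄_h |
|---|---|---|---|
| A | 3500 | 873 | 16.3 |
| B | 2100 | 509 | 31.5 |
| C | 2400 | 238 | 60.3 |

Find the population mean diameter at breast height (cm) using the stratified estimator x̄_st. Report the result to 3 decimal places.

x̄_st ≈ 33.490

N = Σ N_h = 8000. Stratum weights W_h = N_h/N.
x̄_st = (3500·16.3 + 2100·31.5 + 2400·60.3) / 8000 = 33.49000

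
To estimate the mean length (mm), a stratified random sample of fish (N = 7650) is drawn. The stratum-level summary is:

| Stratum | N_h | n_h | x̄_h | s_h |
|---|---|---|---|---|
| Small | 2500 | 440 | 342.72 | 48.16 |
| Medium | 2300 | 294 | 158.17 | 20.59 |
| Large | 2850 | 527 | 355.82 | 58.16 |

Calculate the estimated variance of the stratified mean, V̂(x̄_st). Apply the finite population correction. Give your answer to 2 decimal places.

V̂(x̄_st) ≈ 1.30

V̂(x̄_st) = Σ W_h² (1 − n_h/N_h) s_h²/n_h, with W_h = N_h/N and N = 7650:
  stratum Small: (2500/7650)²·(1 − 440/2500)·48.16²/440 = 0.463879
  stratum Medium: (2300/7650)²·(1 − 294/2300)·20.59²/294 = 0.113685
  stratum Large: (2850/7650)²·(1 − 527/2850)·58.16²/527 = 0.726122
V̂(x̄_st) = 1.30369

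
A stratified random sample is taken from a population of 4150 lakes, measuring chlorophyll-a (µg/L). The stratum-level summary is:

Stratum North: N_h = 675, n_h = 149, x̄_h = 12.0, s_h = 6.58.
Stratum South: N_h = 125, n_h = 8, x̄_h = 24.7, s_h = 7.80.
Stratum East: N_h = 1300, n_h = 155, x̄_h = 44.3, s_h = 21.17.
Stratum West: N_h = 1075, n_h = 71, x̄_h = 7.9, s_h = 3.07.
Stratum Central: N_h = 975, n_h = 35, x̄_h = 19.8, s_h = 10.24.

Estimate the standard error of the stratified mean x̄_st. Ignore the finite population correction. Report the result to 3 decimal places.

V̂(x̄_st) = Σ W_h² s_h²/n_h, with W_h = N_h/N and N = 4150:
  stratum North: (675/4150)²·6.58²/149 = 0.00768735
  stratum South: (125/4150)²·7.80²/8 = 0.00689959
  stratum East: (1300/4150)²·21.17²/155 = 0.283727
  stratum West: (1075/4150)²·3.07²/71 = 0.00890716
  stratum Central: (975/4150)²·10.24²/35 = 0.165365
V̂(x̄_st) = 0.472587
SE(x̄_st) = √0.472587 = 0.687449

SE(x̄_st) ≈ 0.687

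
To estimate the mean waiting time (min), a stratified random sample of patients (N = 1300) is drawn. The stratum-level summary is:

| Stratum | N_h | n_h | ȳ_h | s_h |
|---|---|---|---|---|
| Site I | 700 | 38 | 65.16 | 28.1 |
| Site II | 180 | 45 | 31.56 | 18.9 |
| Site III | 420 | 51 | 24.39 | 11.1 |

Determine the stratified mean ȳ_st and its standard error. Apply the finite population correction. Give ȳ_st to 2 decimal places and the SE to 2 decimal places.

ȳ_st = Σ W_h ȳ_h = (700·65.16 + 180·31.56 + 420·24.39)/1300 = 47.33585
V̂(ȳ_st) = Σ W_h² (1 − n_h/N_h) s_h²/n_h, with W_h = N_h/N and N = 1300:
  stratum Site I: (700/1300)²·(1 − 38/700)·28.1²/38 = 5.69768
  stratum Site II: (180/1300)²·(1 − 45/180)·18.9²/45 = 0.114138
  stratum Site III: (420/1300)²·(1 − 51/420)·11.1²/51 = 0.221546
V̂(ȳ_st) = 6.03337
SE(ȳ_st) = √6.03337 = 2.45629

ȳ_st ≈ 47.34, SE ≈ 2.46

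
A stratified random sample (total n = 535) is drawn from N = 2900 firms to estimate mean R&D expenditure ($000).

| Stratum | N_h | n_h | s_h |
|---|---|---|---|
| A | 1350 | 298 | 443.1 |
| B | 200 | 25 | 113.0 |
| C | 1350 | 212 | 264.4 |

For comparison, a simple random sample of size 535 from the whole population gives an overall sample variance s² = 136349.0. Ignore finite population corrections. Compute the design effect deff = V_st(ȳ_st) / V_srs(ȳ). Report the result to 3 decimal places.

V̂(ȳ_st) = Σ W_h² s_h²/n_h, with W_h = N_h/N and N = 2900:
  stratum A: (1350/2900)²·443.1²/298 = 142.777
  stratum B: (200/2900)²·113.0²/25 = 2.4293
  stratum C: (1350/2900)²·264.4²/212 = 71.4593
V_st = 216.666
V_srs = s²/n = 136349.0/535 = 254.858
deff = V_st / V_srs = 216.666/254.858 = 0.8501

deff ≈ 0.850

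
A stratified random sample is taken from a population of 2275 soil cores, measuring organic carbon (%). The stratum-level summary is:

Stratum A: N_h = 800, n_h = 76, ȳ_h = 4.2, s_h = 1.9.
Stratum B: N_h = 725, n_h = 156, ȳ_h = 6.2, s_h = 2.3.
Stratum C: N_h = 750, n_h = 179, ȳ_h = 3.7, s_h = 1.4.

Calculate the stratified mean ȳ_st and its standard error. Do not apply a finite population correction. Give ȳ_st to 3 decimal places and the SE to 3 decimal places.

ȳ_st = Σ W_h ȳ_h = (800·4.2 + 725·6.2 + 750·3.7)/2275 = 4.67253
V̂(ȳ_st) = Σ W_h² s_h²/n_h, with W_h = N_h/N and N = 2275:
  stratum A: (800/2275)²·1.9²/76 = 0.00587369
  stratum B: (725/2275)²·2.3²/156 = 0.00344385
  stratum C: (750/2275)²·1.4²/179 = 0.00119004
V̂(ȳ_st) = 0.0105076
SE(ȳ_st) = √0.0105076 = 0.102506

ȳ_st ≈ 4.673, SE ≈ 0.103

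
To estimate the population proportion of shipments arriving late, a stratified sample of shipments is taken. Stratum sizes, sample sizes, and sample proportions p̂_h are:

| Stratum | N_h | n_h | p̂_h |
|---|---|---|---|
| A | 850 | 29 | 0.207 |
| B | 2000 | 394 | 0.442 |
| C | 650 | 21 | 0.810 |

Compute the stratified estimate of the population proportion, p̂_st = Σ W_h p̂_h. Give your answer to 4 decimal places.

N = 3500; stratum weights W_h = N_h/N.
p̂_st = Σ W_h p̂_h = (850·0.207 + 2000·0.442 + 650·0.810)/3500 = 0.45327

p̂_st ≈ 0.4533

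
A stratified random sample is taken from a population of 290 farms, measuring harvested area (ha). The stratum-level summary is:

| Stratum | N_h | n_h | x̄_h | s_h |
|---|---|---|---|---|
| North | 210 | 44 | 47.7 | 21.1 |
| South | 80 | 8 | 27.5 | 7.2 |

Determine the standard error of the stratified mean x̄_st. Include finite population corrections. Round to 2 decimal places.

V̂(x̄_st) = Σ W_h² (1 − n_h/N_h) s_h²/n_h, with W_h = N_h/N and N = 290:
  stratum North: (210/290)²·(1 − 44/210)·21.1²/44 = 4.19415
  stratum South: (80/290)²·(1 − 8/80)·7.2²/8 = 0.443815
V̂(x̄_st) = 4.63796
SE(x̄_st) = √4.63796 = 2.15359

SE(x̄_st) ≈ 2.15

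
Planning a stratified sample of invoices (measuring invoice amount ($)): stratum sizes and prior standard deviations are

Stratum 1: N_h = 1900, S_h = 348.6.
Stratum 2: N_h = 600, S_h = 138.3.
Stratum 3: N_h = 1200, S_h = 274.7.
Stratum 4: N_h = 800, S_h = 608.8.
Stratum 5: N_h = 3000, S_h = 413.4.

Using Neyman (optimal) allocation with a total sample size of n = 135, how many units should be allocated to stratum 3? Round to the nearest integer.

Neyman allocation: n_h = n · N_h S_h / Σ N_i S_i, with n = 135.
  stratum 1: N_h·S_h = 1900·348.6 = 662340.00
  stratum 2: N_h·S_h = 600·138.3 = 82980.00
  stratum 3: N_h·S_h = 1200·274.7 = 329640.00
  stratum 4: N_h·S_h = 800·608.8 = 487040.00
  stratum 5: N_h·S_h = 3000·413.4 = 1240200.00
Σ N_h S_h = 2802200.00
n for stratum 3 = 135·329640.00/2802200.00 = 15.881 → 16

16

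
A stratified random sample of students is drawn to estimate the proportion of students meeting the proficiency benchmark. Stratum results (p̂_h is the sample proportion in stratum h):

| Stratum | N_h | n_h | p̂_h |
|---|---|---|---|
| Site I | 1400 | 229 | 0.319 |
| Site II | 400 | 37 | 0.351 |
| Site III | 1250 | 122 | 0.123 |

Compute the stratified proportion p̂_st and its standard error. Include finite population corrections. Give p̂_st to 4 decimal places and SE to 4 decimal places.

N = 3050; stratum weights W_h = N_h/N.
p̂_st = Σ W_h p̂_h = (1400·0.319 + 400·0.351 + 1250·0.123)/3050 = 0.24287
V̂(p̂_st) = Σ W_h² (1 − n_h/N_h) p̂_h(1−p̂_h)/(n_h−1):
  stratum Site I: (1400/3050)²·(1 − 229/1400)·0.319·0.681/228 = 0.000167914
  stratum Site II: (400/3050)²·(1 − 37/400)·0.351·0.649/36 = 9.8768e-05
  stratum Site III: (1250/3050)²·(1 − 122/1250)·0.123·0.877/121 = 0.000135126
V̂(p̂_st) = 0.000401808; SE = √V̂ = 0.0200452

p̂_st ≈ 0.2429, SE ≈ 0.0200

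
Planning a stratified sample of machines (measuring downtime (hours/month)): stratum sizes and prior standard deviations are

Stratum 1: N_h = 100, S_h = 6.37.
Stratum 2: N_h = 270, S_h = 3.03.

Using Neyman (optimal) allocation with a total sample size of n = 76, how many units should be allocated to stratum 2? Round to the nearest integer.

43

Neyman allocation: n_h = n · N_h S_h / Σ N_i S_i, with n = 76.
  stratum 1: N_h·S_h = 100·6.37 = 637.00
  stratum 2: N_h·S_h = 270·3.03 = 818.10
Σ N_h S_h = 1455.10
n for stratum 2 = 76·818.10/1455.10 = 42.729 → 43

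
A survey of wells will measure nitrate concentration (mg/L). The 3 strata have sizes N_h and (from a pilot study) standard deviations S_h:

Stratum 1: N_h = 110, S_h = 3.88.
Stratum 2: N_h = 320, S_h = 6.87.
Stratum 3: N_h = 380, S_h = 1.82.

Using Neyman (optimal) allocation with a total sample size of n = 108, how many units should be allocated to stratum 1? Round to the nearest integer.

14

Neyman allocation: n_h = n · N_h S_h / Σ N_i S_i, with n = 108.
  stratum 1: N_h·S_h = 110·3.88 = 426.80
  stratum 2: N_h·S_h = 320·6.87 = 2198.40
  stratum 3: N_h·S_h = 380·1.82 = 691.60
Σ N_h S_h = 3316.80
n for stratum 1 = 108·426.80/3316.80 = 13.897 → 14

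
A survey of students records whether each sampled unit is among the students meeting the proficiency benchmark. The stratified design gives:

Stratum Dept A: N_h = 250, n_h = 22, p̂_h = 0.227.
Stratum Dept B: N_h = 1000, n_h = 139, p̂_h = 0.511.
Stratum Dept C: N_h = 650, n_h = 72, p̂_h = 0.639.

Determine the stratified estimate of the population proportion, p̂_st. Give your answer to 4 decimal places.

N = 1900; stratum weights W_h = N_h/N.
p̂_st = Σ W_h p̂_h = (250·0.227 + 1000·0.511 + 650·0.639)/1900 = 0.51742

p̂_st ≈ 0.5174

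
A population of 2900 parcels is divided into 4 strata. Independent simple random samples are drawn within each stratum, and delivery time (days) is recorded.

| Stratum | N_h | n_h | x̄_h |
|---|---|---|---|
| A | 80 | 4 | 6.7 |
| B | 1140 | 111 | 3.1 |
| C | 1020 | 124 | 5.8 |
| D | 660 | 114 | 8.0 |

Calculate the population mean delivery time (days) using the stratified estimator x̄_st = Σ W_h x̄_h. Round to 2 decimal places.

N = Σ N_h = 2900. Stratum weights W_h = N_h/N.
x̄_st = (80·6.7 + 1140·3.1 + 1020·5.8 + 660·8.0) / 2900 = 5.2641

x̄_st ≈ 5.26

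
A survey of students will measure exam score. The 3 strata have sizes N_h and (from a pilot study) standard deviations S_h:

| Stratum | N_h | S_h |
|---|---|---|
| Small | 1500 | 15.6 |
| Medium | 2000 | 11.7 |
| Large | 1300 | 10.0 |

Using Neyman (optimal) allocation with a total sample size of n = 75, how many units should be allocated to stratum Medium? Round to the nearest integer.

Neyman allocation: n_h = n · N_h S_h / Σ N_i S_i, with n = 75.
  stratum Small: N_h·S_h = 1500·15.6 = 23400.00
  stratum Medium: N_h·S_h = 2000·11.7 = 23400.00
  stratum Large: N_h·S_h = 1300·10.0 = 13000.00
Σ N_h S_h = 59800.00
n for stratum Medium = 75·23400.00/59800.00 = 29.348 → 29

29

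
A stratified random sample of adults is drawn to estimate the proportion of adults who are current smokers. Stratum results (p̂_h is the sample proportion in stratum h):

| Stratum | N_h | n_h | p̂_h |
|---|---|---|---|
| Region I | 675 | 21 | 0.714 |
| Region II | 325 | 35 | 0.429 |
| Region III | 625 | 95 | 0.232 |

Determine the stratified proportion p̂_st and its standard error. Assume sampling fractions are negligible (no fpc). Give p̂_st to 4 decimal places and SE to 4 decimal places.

N = 1625; stratum weights W_h = N_h/N.
p̂_st = Σ W_h p̂_h = (675·0.714 + 325·0.429 + 625·0.232)/1625 = 0.47162
V̂(p̂_st) = Σ W_h² p̂_h(1−p̂_h)/(n_h−1):
  stratum Region I: (675/1625)²·0.714·0.286/20 = 0.00176171
  stratum Region II: (325/1625)²·0.429·0.571/34 = 0.000288187
  stratum Region III: (625/1625)²·0.232·0.768/94 = 0.000280398
V̂(p̂_st) = 0.0023303; SE = √V̂ = 0.0482732

p̂_st ≈ 0.4716, SE ≈ 0.0483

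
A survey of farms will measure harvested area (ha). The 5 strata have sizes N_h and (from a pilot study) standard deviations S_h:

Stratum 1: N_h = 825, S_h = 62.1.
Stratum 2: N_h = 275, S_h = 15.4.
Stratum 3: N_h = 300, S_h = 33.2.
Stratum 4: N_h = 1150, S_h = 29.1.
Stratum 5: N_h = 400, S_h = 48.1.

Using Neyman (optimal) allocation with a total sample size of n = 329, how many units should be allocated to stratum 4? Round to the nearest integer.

Neyman allocation: n_h = n · N_h S_h / Σ N_i S_i, with n = 329.
  stratum 1: N_h·S_h = 825·62.1 = 51232.50
  stratum 2: N_h·S_h = 275·15.4 = 4235.00
  stratum 3: N_h·S_h = 300·33.2 = 9960.00
  stratum 4: N_h·S_h = 1150·29.1 = 33465.00
  stratum 5: N_h·S_h = 400·48.1 = 19240.00
Σ N_h S_h = 118132.50
n for stratum 4 = 329·33465.00/118132.50 = 93.200 → 93

93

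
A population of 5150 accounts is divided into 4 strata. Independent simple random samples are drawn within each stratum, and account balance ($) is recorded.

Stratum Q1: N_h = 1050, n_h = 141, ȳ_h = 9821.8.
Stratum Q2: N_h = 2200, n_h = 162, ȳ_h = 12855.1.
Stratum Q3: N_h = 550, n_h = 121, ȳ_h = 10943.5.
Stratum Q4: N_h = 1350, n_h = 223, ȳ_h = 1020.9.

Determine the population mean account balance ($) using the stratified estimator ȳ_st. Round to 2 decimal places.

ȳ_st ≈ 8930.34

N = Σ N_h = 5150. Stratum weights W_h = N_h/N.
ȳ_st = (1050·9821.8 + 2200·12855.1 + 550·10943.5 + 1350·1020.9) / 5150 = 8930.3398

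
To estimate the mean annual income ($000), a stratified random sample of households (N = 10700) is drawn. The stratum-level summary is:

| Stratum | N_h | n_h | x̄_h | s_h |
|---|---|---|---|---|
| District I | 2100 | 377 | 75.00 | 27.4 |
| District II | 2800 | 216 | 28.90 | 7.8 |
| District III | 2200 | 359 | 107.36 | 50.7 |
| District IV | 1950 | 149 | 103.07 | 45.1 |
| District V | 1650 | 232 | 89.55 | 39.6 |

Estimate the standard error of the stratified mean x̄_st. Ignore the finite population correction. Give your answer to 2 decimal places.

V̂(x̄_st) = Σ W_h² s_h²/n_h, with W_h = N_h/N and N = 10700:
  stratum District I: (2100/10700)²·27.4²/377 = 0.0767063
  stratum District II: (2800/10700)²·7.8²/216 = 0.0192879
  stratum District III: (2200/10700)²·50.7²/359 = 0.302691
  stratum District IV: (1950/10700)²·45.1²/149 = 0.453386
  stratum District V: (1650/10700)²·39.6²/232 = 0.160732
V̂(x̄_st) = 1.0128
SE(x̄_st) = √1.0128 = 1.00638

SE(x̄_st) ≈ 1.01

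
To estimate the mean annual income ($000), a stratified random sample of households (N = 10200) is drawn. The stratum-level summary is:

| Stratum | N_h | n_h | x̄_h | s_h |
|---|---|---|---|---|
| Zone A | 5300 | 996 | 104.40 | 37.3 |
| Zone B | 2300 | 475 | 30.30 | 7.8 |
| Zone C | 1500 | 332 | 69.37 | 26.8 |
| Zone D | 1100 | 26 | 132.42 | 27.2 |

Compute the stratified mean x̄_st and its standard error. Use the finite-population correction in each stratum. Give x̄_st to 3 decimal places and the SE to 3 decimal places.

x̄_st ≈ 85.561, SE ≈ 0.819

x̄_st = Σ W_h x̄_h = (5300·104.40 + 2300·30.30 + 1500·69.37 + 1100·132.42)/10200 = 85.56147
V̂(x̄_st) = Σ W_h² (1 − n_h/N_h) s_h²/n_h, with W_h = N_h/N and N = 10200:
  stratum Zone A: (5300/10200)²·(1 − 996/5300)·37.3²/996 = 0.306271
  stratum Zone B: (2300/10200)²·(1 − 475/2300)·7.8²/475 = 0.00516757
  stratum Zone C: (1500/10200)²·(1 − 332/1500)·26.8²/332 = 0.0364305
  stratum Zone D: (1100/10200)²·(1 − 26/1100)·27.2²/26 = 0.323118
V̂(x̄_st) = 0.670987
SE(x̄_st) = √0.670987 = 0.819138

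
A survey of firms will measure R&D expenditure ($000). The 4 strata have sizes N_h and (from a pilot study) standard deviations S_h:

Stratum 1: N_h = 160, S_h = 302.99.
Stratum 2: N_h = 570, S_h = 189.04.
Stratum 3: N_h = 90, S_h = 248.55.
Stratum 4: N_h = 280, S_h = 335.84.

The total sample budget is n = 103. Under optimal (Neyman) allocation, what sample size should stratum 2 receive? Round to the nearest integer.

41

Neyman allocation: n_h = n · N_h S_h / Σ N_i S_i, with n = 103.
  stratum 1: N_h·S_h = 160·302.99 = 48478.40
  stratum 2: N_h·S_h = 570·189.04 = 107752.80
  stratum 3: N_h·S_h = 90·248.55 = 22369.50
  stratum 4: N_h·S_h = 280·335.84 = 94035.20
Σ N_h S_h = 272635.90
n for stratum 2 = 103·107752.80/272635.90 = 40.708 → 41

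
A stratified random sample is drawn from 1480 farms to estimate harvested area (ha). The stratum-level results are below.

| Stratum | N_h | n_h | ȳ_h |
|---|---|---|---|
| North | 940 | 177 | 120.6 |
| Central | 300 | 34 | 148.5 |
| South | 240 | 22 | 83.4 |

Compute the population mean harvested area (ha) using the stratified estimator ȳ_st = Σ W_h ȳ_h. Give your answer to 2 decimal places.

N = Σ N_h = 1480. Stratum weights W_h = N_h/N.
ȳ_st = (940·120.6 + 300·148.5 + 240·83.4) / 1480 = 120.2230

ȳ_st ≈ 120.22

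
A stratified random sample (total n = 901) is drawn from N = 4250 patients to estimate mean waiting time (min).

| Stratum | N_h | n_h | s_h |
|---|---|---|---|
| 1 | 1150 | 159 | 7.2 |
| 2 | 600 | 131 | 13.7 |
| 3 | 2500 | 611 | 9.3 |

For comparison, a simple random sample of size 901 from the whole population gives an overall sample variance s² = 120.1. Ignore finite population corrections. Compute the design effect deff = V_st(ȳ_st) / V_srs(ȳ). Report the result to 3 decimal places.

deff ≈ 0.761

V̂(ȳ_st) = Σ W_h² s_h²/n_h, with W_h = N_h/N and N = 4250:
  stratum 1: (1150/4250)²·7.2²/159 = 0.0238718
  stratum 2: (600/4250)²·13.7²/131 = 0.0285558
  stratum 3: (2500/4250)²·9.3²/611 = 0.0489809
V_st = 0.101409
V_srs = s²/n = 120.1/901 = 0.133296
deff = V_st / V_srs = 0.101409/0.133296 = 0.7608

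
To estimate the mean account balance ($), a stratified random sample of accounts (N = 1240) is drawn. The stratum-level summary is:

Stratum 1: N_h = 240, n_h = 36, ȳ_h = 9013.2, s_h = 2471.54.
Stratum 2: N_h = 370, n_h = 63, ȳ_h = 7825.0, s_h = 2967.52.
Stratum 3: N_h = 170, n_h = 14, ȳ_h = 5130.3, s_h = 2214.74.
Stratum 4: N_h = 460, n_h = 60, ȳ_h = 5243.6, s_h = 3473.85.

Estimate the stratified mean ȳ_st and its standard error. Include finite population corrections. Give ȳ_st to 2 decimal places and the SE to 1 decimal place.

ȳ_st ≈ 6727.92, SE ≈ 214.1

ȳ_st = Σ W_h ȳ_h = (240·9013.2 + 370·7825.0 + 170·5130.3 + 460·5243.6)/1240 = 6727.92339
V̂(ȳ_st) = Σ W_h² (1 − n_h/N_h) s_h²/n_h, with W_h = N_h/N and N = 1240:
  stratum 1: (240/1240)²·(1 − 36/240)·2471.54²/36 = 5402.95
  stratum 2: (370/1240)²·(1 − 63/370)·2967.52²/63 = 10326.3
  stratum 3: (170/1240)²·(1 − 14/170)·2214.74²/14 = 6042.93
  stratum 4: (460/1240)²·(1 − 60/460)·3473.85²/60 = 24068.3
V̂(ȳ_st) = 45840.4
SE(ȳ_st) = √45840.4 = 214.104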